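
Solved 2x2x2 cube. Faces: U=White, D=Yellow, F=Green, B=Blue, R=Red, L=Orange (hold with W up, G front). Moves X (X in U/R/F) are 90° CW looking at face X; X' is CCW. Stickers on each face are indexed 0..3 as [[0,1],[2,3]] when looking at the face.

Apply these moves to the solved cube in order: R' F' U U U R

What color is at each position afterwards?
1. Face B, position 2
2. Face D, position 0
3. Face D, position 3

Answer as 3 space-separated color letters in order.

Answer: R O G

Derivation:
After move 1 (R'): R=RRRR U=WBWB F=GWGW D=YGYG B=YBYB
After move 2 (F'): F=WWGG U=WBRR R=GRYR D=OOYG L=OBOW
After move 3 (U): U=RWRB F=GRGG R=YBYR B=OBYB L=WWOW
After move 4 (U): U=RRBW F=YBGG R=OBYR B=WWYB L=GROW
After move 5 (U): U=BRWR F=OBGG R=WWYR B=GRYB L=YBOW
After move 6 (R): R=YWRW U=BBWG F=OOGG D=OYYG B=RRRB
Query 1: B[2] = R
Query 2: D[0] = O
Query 3: D[3] = G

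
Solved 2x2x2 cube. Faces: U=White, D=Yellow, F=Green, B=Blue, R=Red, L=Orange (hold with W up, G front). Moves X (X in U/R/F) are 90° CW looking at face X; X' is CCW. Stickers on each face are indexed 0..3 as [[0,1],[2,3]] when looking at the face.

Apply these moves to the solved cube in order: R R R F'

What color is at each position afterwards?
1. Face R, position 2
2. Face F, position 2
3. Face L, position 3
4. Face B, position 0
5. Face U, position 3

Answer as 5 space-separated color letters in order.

After move 1 (R): R=RRRR U=WGWG F=GYGY D=YBYB B=WBWB
After move 2 (R): R=RRRR U=WYWY F=GBGB D=YWYW B=GBGB
After move 3 (R): R=RRRR U=WBWB F=GWGW D=YGYG B=YBYB
After move 4 (F'): F=WWGG U=WBRR R=GRYR D=OOYG L=OBOW
Query 1: R[2] = Y
Query 2: F[2] = G
Query 3: L[3] = W
Query 4: B[0] = Y
Query 5: U[3] = R

Answer: Y G W Y R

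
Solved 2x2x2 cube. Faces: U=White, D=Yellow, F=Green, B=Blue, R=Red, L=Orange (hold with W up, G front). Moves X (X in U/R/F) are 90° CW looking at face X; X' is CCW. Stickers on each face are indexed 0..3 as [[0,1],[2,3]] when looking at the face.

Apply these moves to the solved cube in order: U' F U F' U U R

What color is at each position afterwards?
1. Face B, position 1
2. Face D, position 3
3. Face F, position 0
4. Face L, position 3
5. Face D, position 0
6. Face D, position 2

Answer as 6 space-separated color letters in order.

After move 1 (U'): U=WWWW F=OOGG R=GGRR B=RRBB L=BBOO
After move 2 (F): F=GOGO U=WWOB R=WGWR D=RGYY L=BYOY
After move 3 (U): U=OWBW F=WGGO R=RRWR B=BYBB L=GOOY
After move 4 (F'): F=GOWG U=OWRW R=GRRR D=OYYY L=GWOB
After move 5 (U): U=ROWW F=GRWG R=BYRR B=GWBB L=GOOB
After move 6 (U): U=WRWO F=BYWG R=GWRR B=GOBB L=GROB
After move 7 (R): R=RGRW U=WYWG F=BYWY D=OBYG B=OORB
Query 1: B[1] = O
Query 2: D[3] = G
Query 3: F[0] = B
Query 4: L[3] = B
Query 5: D[0] = O
Query 6: D[2] = Y

Answer: O G B B O Y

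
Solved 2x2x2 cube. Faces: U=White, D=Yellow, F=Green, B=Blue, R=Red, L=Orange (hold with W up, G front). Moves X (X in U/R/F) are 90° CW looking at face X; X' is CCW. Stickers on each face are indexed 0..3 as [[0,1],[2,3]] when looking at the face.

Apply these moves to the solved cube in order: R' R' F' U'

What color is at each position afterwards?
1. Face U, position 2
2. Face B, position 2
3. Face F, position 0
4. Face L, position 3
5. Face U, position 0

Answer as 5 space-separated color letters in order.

After move 1 (R'): R=RRRR U=WBWB F=GWGW D=YGYG B=YBYB
After move 2 (R'): R=RRRR U=WYWY F=GBGB D=YWYW B=GBGB
After move 3 (F'): F=BBGG U=WYRR R=WRYR D=OOYW L=OYOW
After move 4 (U'): U=YRWR F=OYGG R=BBYR B=WRGB L=GBOW
Query 1: U[2] = W
Query 2: B[2] = G
Query 3: F[0] = O
Query 4: L[3] = W
Query 5: U[0] = Y

Answer: W G O W Y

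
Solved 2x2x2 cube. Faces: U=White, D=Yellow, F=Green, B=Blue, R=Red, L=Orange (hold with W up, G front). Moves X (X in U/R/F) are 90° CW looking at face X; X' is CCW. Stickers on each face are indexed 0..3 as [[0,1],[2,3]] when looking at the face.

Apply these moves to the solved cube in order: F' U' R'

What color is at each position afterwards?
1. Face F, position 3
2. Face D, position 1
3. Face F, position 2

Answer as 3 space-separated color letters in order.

After move 1 (F'): F=GGGG U=WWRR R=YRYR D=OOYY L=OWOW
After move 2 (U'): U=WRWR F=OWGG R=GGYR B=YRBB L=BBOW
After move 3 (R'): R=GRGY U=WBWY F=ORGR D=OWYG B=YROB
Query 1: F[3] = R
Query 2: D[1] = W
Query 3: F[2] = G

Answer: R W G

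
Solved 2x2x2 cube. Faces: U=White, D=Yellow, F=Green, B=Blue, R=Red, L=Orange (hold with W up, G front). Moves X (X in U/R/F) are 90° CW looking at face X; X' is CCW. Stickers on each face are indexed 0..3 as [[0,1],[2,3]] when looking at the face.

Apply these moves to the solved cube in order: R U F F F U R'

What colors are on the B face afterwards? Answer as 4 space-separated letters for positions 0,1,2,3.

After move 1 (R): R=RRRR U=WGWG F=GYGY D=YBYB B=WBWB
After move 2 (U): U=WWGG F=RRGY R=WBRR B=OOWB L=GYOO
After move 3 (F): F=GRYR U=WWOY R=GBGR D=RWYB L=GYOB
After move 4 (F): F=YGRR U=WWBY R=OBYR D=GGYB L=GROW
After move 5 (F): F=RYRG U=WWWR R=BBYR D=YOYB L=GGOG
After move 6 (U): U=WWRW F=BBRG R=OOYR B=GGWB L=RYOG
After move 7 (R'): R=OROY U=WWRG F=BWRW D=YBYG B=BGOB
Query: B face = BGOB

Answer: B G O B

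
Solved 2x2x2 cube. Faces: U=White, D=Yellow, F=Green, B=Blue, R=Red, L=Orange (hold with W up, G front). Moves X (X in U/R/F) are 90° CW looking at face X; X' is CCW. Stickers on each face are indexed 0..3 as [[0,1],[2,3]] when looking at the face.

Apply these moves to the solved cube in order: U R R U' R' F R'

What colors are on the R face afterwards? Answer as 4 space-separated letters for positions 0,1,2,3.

Answer: B B W R

Derivation:
After move 1 (U): U=WWWW F=RRGG R=BBRR B=OOBB L=GGOO
After move 2 (R): R=RBRB U=WRWG F=RYGY D=YBYO B=WOWB
After move 3 (R): R=RRBB U=WYWY F=RBGO D=YWYW B=GORB
After move 4 (U'): U=YYWW F=GGGO R=RBBB B=RRRB L=GOOO
After move 5 (R'): R=BBRB U=YRWR F=GYGW D=YGYO B=WRWB
After move 6 (F): F=GGWY U=YROO R=WBRB D=RBYO L=GYOG
After move 7 (R'): R=BBWR U=YWOW F=GRWO D=RGYY B=ORBB
Query: R face = BBWR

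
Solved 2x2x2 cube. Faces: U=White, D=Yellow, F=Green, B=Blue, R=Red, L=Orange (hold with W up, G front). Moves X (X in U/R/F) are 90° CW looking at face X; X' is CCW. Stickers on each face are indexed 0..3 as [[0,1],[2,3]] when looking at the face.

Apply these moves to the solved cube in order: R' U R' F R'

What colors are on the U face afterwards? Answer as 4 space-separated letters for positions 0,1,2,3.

After move 1 (R'): R=RRRR U=WBWB F=GWGW D=YGYG B=YBYB
After move 2 (U): U=WWBB F=RRGW R=YBRR B=OOYB L=GWOO
After move 3 (R'): R=BRYR U=WYBO F=RWGB D=YRYW B=GOGB
After move 4 (F): F=GRBW U=WYOW R=BROR D=YBYW L=GYOR
After move 5 (R'): R=RRBO U=WGOG F=GYBW D=YRYW B=WOBB
Query: U face = WGOG

Answer: W G O G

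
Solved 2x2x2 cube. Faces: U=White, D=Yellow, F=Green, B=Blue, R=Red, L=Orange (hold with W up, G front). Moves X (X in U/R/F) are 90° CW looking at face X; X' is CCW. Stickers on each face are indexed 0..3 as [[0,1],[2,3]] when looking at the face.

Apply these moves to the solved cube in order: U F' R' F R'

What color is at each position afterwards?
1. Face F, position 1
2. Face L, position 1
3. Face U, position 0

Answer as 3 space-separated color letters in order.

After move 1 (U): U=WWWW F=RRGG R=BBRR B=OOBB L=GGOO
After move 2 (F'): F=RGRG U=WWBR R=YBYR D=GOYY L=GWOW
After move 3 (R'): R=BRYY U=WBBO F=RWRR D=GGYG B=YOOB
After move 4 (F): F=RRRW U=WBWW R=BROY D=YBYG L=GGOG
After move 5 (R'): R=RYBO U=WOWY F=RBRW D=YRYW B=GOBB
Query 1: F[1] = B
Query 2: L[1] = G
Query 3: U[0] = W

Answer: B G W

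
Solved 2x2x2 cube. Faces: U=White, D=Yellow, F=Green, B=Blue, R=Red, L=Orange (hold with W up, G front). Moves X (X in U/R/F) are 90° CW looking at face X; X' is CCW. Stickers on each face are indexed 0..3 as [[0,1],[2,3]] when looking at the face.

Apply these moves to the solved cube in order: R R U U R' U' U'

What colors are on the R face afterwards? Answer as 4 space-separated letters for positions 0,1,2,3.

Answer: R R O R

Derivation:
After move 1 (R): R=RRRR U=WGWG F=GYGY D=YBYB B=WBWB
After move 2 (R): R=RRRR U=WYWY F=GBGB D=YWYW B=GBGB
After move 3 (U): U=WWYY F=RRGB R=GBRR B=OOGB L=GBOO
After move 4 (U): U=YWYW F=GBGB R=OORR B=GBGB L=RROO
After move 5 (R'): R=OROR U=YGYG F=GWGW D=YBYB B=WBWB
After move 6 (U'): U=GGYY F=RRGW R=GWOR B=ORWB L=WBOO
After move 7 (U'): U=GYGY F=WBGW R=RROR B=GWWB L=OROO
Query: R face = RROR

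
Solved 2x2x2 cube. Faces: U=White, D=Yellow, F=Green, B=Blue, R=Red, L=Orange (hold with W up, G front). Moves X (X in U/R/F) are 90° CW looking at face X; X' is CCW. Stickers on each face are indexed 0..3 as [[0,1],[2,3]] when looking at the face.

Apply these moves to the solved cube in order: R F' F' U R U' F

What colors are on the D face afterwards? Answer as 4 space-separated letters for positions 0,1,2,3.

After move 1 (R): R=RRRR U=WGWG F=GYGY D=YBYB B=WBWB
After move 2 (F'): F=YYGG U=WGRR R=BRYR D=OOYB L=OGOW
After move 3 (F'): F=YGYG U=WGBY R=OROR D=GWYB L=OROR
After move 4 (U): U=BWYG F=ORYG R=WBOR B=ORWB L=YGOR
After move 5 (R): R=OWRB U=BRYG F=OWYB D=GWYO B=GRWB
After move 6 (U'): U=RGBY F=YGYB R=OWRB B=OWWB L=GROR
After move 7 (F): F=YYBG U=RGRR R=BWYB D=ROYO L=GGOW
Query: D face = ROYO

Answer: R O Y O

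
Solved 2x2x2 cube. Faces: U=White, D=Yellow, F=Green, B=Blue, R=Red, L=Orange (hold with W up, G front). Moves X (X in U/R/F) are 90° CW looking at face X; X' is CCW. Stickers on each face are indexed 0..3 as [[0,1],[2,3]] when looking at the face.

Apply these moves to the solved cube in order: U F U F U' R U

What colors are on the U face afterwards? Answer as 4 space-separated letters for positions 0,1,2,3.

After move 1 (U): U=WWWW F=RRGG R=BBRR B=OOBB L=GGOO
After move 2 (F): F=GRGR U=WWOG R=WBWR D=RBYY L=GYOY
After move 3 (U): U=OWGW F=WBGR R=OOWR B=GYBB L=GROY
After move 4 (F): F=GWRB U=OWYR R=GOWR D=WOYY L=GROB
After move 5 (U'): U=WROY F=GRRB R=GWWR B=GOBB L=GYOB
After move 6 (R): R=WGRW U=WROB F=GORY D=WBYG B=YORB
After move 7 (U): U=OWBR F=WGRY R=YORW B=GYRB L=GOOB
Query: U face = OWBR

Answer: O W B R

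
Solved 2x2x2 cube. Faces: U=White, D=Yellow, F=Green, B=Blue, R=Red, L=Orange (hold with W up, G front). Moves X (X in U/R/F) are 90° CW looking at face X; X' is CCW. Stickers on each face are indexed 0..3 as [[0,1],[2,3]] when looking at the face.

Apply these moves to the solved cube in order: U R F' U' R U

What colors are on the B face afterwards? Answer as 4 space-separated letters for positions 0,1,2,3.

After move 1 (U): U=WWWW F=RRGG R=BBRR B=OOBB L=GGOO
After move 2 (R): R=RBRB U=WRWG F=RYGY D=YBYO B=WOWB
After move 3 (F'): F=YYRG U=WRRR R=BBYB D=GOYO L=GGOW
After move 4 (U'): U=RRWR F=GGRG R=YYYB B=BBWB L=WOOW
After move 5 (R): R=YYBY U=RGWG F=GORO D=GWYB B=RBRB
After move 6 (U): U=WRGG F=YYRO R=RBBY B=WORB L=GOOW
Query: B face = WORB

Answer: W O R B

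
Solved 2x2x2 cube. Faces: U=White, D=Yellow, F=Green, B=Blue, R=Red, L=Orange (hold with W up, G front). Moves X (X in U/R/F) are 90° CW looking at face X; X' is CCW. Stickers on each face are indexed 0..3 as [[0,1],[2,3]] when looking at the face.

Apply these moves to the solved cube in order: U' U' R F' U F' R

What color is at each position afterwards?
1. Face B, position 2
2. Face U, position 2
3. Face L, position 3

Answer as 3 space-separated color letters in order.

After move 1 (U'): U=WWWW F=OOGG R=GGRR B=RRBB L=BBOO
After move 2 (U'): U=WWWW F=BBGG R=OORR B=GGBB L=RROO
After move 3 (R): R=RORO U=WBWG F=BYGY D=YBYG B=WGWB
After move 4 (F'): F=YYBG U=WBRR R=BOYO D=ROYG L=RGOW
After move 5 (U): U=RWRB F=BOBG R=WGYO B=RGWB L=YYOW
After move 6 (F'): F=OGBB U=RWWY R=OGRO D=YWYG L=YBOR
After move 7 (R): R=ROOG U=RGWB F=OWBG D=YWYR B=YGWB
Query 1: B[2] = W
Query 2: U[2] = W
Query 3: L[3] = R

Answer: W W R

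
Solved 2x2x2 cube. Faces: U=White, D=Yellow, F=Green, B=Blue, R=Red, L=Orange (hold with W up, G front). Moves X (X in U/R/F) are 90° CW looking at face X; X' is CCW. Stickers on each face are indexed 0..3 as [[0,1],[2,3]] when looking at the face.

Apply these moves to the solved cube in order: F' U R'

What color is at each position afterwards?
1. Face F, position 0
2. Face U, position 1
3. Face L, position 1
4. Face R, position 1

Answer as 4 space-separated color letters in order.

After move 1 (F'): F=GGGG U=WWRR R=YRYR D=OOYY L=OWOW
After move 2 (U): U=RWRW F=YRGG R=BBYR B=OWBB L=GGOW
After move 3 (R'): R=BRBY U=RBRO F=YWGW D=ORYG B=YWOB
Query 1: F[0] = Y
Query 2: U[1] = B
Query 3: L[1] = G
Query 4: R[1] = R

Answer: Y B G R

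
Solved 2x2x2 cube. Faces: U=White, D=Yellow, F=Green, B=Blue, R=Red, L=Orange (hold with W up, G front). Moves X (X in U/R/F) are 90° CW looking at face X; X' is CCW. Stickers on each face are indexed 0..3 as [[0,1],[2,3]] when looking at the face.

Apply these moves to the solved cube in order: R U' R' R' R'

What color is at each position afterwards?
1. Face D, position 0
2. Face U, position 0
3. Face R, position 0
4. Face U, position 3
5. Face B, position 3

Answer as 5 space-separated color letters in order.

After move 1 (R): R=RRRR U=WGWG F=GYGY D=YBYB B=WBWB
After move 2 (U'): U=GGWW F=OOGY R=GYRR B=RRWB L=WBOO
After move 3 (R'): R=YRGR U=GWWR F=OGGW D=YOYY B=BRBB
After move 4 (R'): R=RRYG U=GBWB F=OWGR D=YGYW B=YROB
After move 5 (R'): R=RGRY U=GOWY F=OBGB D=YWYR B=WRGB
Query 1: D[0] = Y
Query 2: U[0] = G
Query 3: R[0] = R
Query 4: U[3] = Y
Query 5: B[3] = B

Answer: Y G R Y B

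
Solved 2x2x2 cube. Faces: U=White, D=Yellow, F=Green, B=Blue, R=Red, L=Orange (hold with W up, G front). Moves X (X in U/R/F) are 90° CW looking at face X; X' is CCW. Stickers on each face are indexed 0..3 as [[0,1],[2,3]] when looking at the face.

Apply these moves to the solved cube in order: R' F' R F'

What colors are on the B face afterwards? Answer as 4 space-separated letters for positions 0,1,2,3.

After move 1 (R'): R=RRRR U=WBWB F=GWGW D=YGYG B=YBYB
After move 2 (F'): F=WWGG U=WBRR R=GRYR D=OOYG L=OBOW
After move 3 (R): R=YGRR U=WWRG F=WOGG D=OYYY B=RBBB
After move 4 (F'): F=OGWG U=WWYR R=YGOR D=BWYY L=OGOR
Query: B face = RBBB

Answer: R B B B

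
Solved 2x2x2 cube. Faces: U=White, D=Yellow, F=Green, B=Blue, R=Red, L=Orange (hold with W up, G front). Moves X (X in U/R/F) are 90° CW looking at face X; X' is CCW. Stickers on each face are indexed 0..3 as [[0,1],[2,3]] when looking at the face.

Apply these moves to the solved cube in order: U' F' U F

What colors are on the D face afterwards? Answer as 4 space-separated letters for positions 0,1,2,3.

After move 1 (U'): U=WWWW F=OOGG R=GGRR B=RRBB L=BBOO
After move 2 (F'): F=OGOG U=WWGR R=YGYR D=BOYY L=BWOW
After move 3 (U): U=GWRW F=YGOG R=RRYR B=BWBB L=OGOW
After move 4 (F): F=OYGG U=GWWG R=RRWR D=YRYY L=OBOO
Query: D face = YRYY

Answer: Y R Y Y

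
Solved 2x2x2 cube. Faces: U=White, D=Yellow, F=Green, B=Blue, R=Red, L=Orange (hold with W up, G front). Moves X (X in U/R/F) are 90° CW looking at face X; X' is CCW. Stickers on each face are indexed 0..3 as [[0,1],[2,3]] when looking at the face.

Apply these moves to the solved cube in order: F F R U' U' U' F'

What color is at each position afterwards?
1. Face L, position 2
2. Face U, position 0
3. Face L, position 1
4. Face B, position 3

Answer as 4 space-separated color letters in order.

After move 1 (F): F=GGGG U=WWOO R=WRWR D=RRYY L=OYOY
After move 2 (F): F=GGGG U=WWYY R=OROR D=WWYY L=OROR
After move 3 (R): R=OORR U=WGYG F=GWGY D=WBYB B=YBWB
After move 4 (U'): U=GGWY F=ORGY R=GWRR B=OOWB L=YBOR
After move 5 (U'): U=GYGW F=YBGY R=ORRR B=GWWB L=OOOR
After move 6 (U'): U=YWGG F=OOGY R=YBRR B=ORWB L=GWOR
After move 7 (F'): F=OYOG U=YWYR R=BBWR D=WRYB L=GGOG
Query 1: L[2] = O
Query 2: U[0] = Y
Query 3: L[1] = G
Query 4: B[3] = B

Answer: O Y G B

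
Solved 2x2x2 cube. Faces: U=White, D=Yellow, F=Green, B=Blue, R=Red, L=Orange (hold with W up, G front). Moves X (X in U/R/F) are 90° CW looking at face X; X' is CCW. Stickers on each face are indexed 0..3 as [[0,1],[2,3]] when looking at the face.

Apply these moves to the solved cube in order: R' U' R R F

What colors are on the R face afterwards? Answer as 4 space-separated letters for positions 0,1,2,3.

Answer: W R G G

Derivation:
After move 1 (R'): R=RRRR U=WBWB F=GWGW D=YGYG B=YBYB
After move 2 (U'): U=BBWW F=OOGW R=GWRR B=RRYB L=YBOO
After move 3 (R): R=RGRW U=BOWW F=OGGG D=YYYR B=WRBB
After move 4 (R): R=RRWG U=BGWG F=OYGR D=YBYW B=WROB
After move 5 (F): F=GORY U=BGOB R=WRGG D=WRYW L=YYOB
Query: R face = WRGG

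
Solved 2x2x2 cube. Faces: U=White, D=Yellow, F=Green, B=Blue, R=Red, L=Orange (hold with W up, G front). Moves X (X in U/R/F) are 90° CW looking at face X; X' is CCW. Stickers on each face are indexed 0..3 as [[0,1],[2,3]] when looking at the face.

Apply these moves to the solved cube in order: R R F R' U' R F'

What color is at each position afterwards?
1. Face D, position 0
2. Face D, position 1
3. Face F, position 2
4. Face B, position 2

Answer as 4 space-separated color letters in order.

Answer: B W O G

Derivation:
After move 1 (R): R=RRRR U=WGWG F=GYGY D=YBYB B=WBWB
After move 2 (R): R=RRRR U=WYWY F=GBGB D=YWYW B=GBGB
After move 3 (F): F=GGBB U=WYOO R=WRYR D=RRYW L=OYOW
After move 4 (R'): R=RRWY U=WGOG F=GYBO D=RGYB B=WBRB
After move 5 (U'): U=GGWO F=OYBO R=GYWY B=RRRB L=WBOW
After move 6 (R): R=WGYY U=GYWO F=OGBB D=RRYR B=ORGB
After move 7 (F'): F=GBOB U=GYWY R=RGRY D=BWYR L=WOOW
Query 1: D[0] = B
Query 2: D[1] = W
Query 3: F[2] = O
Query 4: B[2] = G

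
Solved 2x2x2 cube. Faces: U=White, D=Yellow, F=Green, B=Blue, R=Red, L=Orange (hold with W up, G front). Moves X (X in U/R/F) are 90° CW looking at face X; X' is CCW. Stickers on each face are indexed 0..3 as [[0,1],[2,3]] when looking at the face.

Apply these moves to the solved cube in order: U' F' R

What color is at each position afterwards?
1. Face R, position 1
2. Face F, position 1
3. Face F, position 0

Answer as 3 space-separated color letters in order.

Answer: Y O O

Derivation:
After move 1 (U'): U=WWWW F=OOGG R=GGRR B=RRBB L=BBOO
After move 2 (F'): F=OGOG U=WWGR R=YGYR D=BOYY L=BWOW
After move 3 (R): R=YYRG U=WGGG F=OOOY D=BBYR B=RRWB
Query 1: R[1] = Y
Query 2: F[1] = O
Query 3: F[0] = O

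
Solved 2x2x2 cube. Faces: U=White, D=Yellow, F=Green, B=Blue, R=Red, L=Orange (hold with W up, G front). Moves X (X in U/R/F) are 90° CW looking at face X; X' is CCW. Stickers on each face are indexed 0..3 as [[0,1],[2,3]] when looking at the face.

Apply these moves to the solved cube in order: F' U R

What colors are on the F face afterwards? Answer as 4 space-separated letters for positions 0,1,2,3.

After move 1 (F'): F=GGGG U=WWRR R=YRYR D=OOYY L=OWOW
After move 2 (U): U=RWRW F=YRGG R=BBYR B=OWBB L=GGOW
After move 3 (R): R=YBRB U=RRRG F=YOGY D=OBYO B=WWWB
Query: F face = YOGY

Answer: Y O G Y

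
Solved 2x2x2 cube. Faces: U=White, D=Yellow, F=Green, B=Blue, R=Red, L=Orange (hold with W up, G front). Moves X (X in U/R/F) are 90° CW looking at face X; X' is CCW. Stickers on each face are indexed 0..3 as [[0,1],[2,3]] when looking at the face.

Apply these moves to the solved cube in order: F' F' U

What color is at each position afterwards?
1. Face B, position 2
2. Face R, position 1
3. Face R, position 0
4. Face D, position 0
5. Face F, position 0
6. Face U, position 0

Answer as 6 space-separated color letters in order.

After move 1 (F'): F=GGGG U=WWRR R=YRYR D=OOYY L=OWOW
After move 2 (F'): F=GGGG U=WWYY R=OROR D=WWYY L=OROR
After move 3 (U): U=YWYW F=ORGG R=BBOR B=ORBB L=GGOR
Query 1: B[2] = B
Query 2: R[1] = B
Query 3: R[0] = B
Query 4: D[0] = W
Query 5: F[0] = O
Query 6: U[0] = Y

Answer: B B B W O Y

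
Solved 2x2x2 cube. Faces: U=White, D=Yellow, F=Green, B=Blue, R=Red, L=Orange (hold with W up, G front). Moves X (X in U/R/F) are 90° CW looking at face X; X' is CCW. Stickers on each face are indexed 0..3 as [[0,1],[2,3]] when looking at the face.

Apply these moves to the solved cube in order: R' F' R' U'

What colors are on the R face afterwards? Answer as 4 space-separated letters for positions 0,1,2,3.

Answer: W B G Y

Derivation:
After move 1 (R'): R=RRRR U=WBWB F=GWGW D=YGYG B=YBYB
After move 2 (F'): F=WWGG U=WBRR R=GRYR D=OOYG L=OBOW
After move 3 (R'): R=RRGY U=WYRY F=WBGR D=OWYG B=GBOB
After move 4 (U'): U=YYWR F=OBGR R=WBGY B=RROB L=GBOW
Query: R face = WBGY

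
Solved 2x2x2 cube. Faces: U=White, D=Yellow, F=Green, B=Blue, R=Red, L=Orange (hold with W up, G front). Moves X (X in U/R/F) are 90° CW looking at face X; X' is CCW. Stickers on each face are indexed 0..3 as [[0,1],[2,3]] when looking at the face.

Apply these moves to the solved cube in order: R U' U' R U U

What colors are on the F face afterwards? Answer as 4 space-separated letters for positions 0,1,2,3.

After move 1 (R): R=RRRR U=WGWG F=GYGY D=YBYB B=WBWB
After move 2 (U'): U=GGWW F=OOGY R=GYRR B=RRWB L=WBOO
After move 3 (U'): U=GWGW F=WBGY R=OORR B=GYWB L=RROO
After move 4 (R): R=RORO U=GBGY F=WBGB D=YWYG B=WYWB
After move 5 (U): U=GGYB F=ROGB R=WYRO B=RRWB L=WBOO
After move 6 (U): U=YGBG F=WYGB R=RRRO B=WBWB L=ROOO
Query: F face = WYGB

Answer: W Y G B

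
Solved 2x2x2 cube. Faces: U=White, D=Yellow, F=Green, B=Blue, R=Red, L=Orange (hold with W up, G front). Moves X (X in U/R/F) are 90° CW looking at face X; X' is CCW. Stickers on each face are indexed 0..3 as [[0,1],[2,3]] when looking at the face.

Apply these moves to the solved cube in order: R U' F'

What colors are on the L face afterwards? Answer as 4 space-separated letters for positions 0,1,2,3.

After move 1 (R): R=RRRR U=WGWG F=GYGY D=YBYB B=WBWB
After move 2 (U'): U=GGWW F=OOGY R=GYRR B=RRWB L=WBOO
After move 3 (F'): F=OYOG U=GGGR R=BYYR D=BOYB L=WWOW
Query: L face = WWOW

Answer: W W O W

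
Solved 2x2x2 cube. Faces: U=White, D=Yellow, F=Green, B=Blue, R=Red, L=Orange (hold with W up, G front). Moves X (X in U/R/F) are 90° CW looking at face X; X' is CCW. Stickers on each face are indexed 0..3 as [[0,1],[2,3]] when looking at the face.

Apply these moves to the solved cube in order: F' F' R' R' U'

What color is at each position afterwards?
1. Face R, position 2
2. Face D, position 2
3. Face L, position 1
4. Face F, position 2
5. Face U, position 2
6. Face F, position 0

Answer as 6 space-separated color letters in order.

After move 1 (F'): F=GGGG U=WWRR R=YRYR D=OOYY L=OWOW
After move 2 (F'): F=GGGG U=WWYY R=OROR D=WWYY L=OROR
After move 3 (R'): R=RROO U=WBYB F=GWGY D=WGYG B=YBWB
After move 4 (R'): R=RORO U=WWYY F=GBGB D=WWYY B=GBGB
After move 5 (U'): U=WYWY F=ORGB R=GBRO B=ROGB L=GBOR
Query 1: R[2] = R
Query 2: D[2] = Y
Query 3: L[1] = B
Query 4: F[2] = G
Query 5: U[2] = W
Query 6: F[0] = O

Answer: R Y B G W O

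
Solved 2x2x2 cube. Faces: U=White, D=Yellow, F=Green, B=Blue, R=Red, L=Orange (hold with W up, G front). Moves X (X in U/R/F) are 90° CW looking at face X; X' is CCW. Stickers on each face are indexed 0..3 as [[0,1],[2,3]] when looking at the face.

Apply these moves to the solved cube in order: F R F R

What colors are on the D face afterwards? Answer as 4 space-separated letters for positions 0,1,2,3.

Answer: R W Y O

Derivation:
After move 1 (F): F=GGGG U=WWOO R=WRWR D=RRYY L=OYOY
After move 2 (R): R=WWRR U=WGOG F=GRGY D=RBYB B=OBWB
After move 3 (F): F=GGYR U=WGYY R=OWGR D=RWYB L=OROB
After move 4 (R): R=GORW U=WGYR F=GWYB D=RWYO B=YBGB
Query: D face = RWYO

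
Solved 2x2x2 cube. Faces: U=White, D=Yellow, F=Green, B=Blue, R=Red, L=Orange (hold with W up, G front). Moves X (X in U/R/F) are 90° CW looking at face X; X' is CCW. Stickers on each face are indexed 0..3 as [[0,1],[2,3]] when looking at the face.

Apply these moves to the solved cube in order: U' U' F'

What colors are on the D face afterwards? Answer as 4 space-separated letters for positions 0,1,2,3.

Answer: R O Y Y

Derivation:
After move 1 (U'): U=WWWW F=OOGG R=GGRR B=RRBB L=BBOO
After move 2 (U'): U=WWWW F=BBGG R=OORR B=GGBB L=RROO
After move 3 (F'): F=BGBG U=WWOR R=YOYR D=ROYY L=RWOW
Query: D face = ROYY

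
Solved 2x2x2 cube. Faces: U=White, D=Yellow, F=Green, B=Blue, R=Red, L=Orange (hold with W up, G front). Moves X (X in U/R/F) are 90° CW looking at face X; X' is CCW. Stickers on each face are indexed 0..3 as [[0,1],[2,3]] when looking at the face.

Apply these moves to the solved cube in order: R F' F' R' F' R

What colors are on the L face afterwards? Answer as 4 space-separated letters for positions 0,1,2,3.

After move 1 (R): R=RRRR U=WGWG F=GYGY D=YBYB B=WBWB
After move 2 (F'): F=YYGG U=WGRR R=BRYR D=OOYB L=OGOW
After move 3 (F'): F=YGYG U=WGBY R=OROR D=GWYB L=OROR
After move 4 (R'): R=RROO U=WWBW F=YGYY D=GGYG B=BBWB
After move 5 (F'): F=GYYY U=WWRO R=GRGO D=RRYG L=OWOB
After move 6 (R): R=GGOR U=WYRY F=GRYG D=RWYB B=OBWB
Query: L face = OWOB

Answer: O W O B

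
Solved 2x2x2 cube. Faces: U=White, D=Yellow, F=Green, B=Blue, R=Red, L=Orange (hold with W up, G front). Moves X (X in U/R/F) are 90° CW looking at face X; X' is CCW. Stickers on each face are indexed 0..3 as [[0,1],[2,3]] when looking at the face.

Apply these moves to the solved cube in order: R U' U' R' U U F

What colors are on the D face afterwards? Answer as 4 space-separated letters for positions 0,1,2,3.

Answer: O R Y Y

Derivation:
After move 1 (R): R=RRRR U=WGWG F=GYGY D=YBYB B=WBWB
After move 2 (U'): U=GGWW F=OOGY R=GYRR B=RRWB L=WBOO
After move 3 (U'): U=GWGW F=WBGY R=OORR B=GYWB L=RROO
After move 4 (R'): R=OROR U=GWGG F=WWGW D=YBYY B=BYBB
After move 5 (U): U=GGGW F=ORGW R=BYOR B=RRBB L=WWOO
After move 6 (U): U=GGWG F=BYGW R=RROR B=WWBB L=OROO
After move 7 (F): F=GBWY U=GGOR R=WRGR D=ORYY L=OYOB
Query: D face = ORYY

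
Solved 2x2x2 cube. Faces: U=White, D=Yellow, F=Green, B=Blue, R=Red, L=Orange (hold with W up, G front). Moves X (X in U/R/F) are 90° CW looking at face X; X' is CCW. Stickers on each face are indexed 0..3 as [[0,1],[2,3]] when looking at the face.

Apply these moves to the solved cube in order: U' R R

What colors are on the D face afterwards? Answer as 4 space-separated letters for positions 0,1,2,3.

Answer: Y W Y W

Derivation:
After move 1 (U'): U=WWWW F=OOGG R=GGRR B=RRBB L=BBOO
After move 2 (R): R=RGRG U=WOWG F=OYGY D=YBYR B=WRWB
After move 3 (R): R=RRGG U=WYWY F=OBGR D=YWYW B=GROB
Query: D face = YWYW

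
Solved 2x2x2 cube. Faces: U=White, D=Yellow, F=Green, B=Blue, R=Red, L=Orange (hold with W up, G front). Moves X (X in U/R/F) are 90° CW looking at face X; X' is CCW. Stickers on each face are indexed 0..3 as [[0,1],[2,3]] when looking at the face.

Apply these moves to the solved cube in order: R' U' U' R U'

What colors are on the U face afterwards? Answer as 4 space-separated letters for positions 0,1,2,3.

After move 1 (R'): R=RRRR U=WBWB F=GWGW D=YGYG B=YBYB
After move 2 (U'): U=BBWW F=OOGW R=GWRR B=RRYB L=YBOO
After move 3 (U'): U=BWBW F=YBGW R=OORR B=GWYB L=RROO
After move 4 (R): R=RORO U=BBBW F=YGGG D=YYYG B=WWWB
After move 5 (U'): U=BWBB F=RRGG R=YGRO B=ROWB L=WWOO
Query: U face = BWBB

Answer: B W B B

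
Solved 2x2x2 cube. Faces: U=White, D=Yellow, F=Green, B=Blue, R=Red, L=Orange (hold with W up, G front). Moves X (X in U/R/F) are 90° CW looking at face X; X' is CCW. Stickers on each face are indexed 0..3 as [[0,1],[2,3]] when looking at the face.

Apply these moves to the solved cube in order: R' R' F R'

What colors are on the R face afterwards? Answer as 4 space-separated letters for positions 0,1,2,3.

Answer: R R W Y

Derivation:
After move 1 (R'): R=RRRR U=WBWB F=GWGW D=YGYG B=YBYB
After move 2 (R'): R=RRRR U=WYWY F=GBGB D=YWYW B=GBGB
After move 3 (F): F=GGBB U=WYOO R=WRYR D=RRYW L=OYOW
After move 4 (R'): R=RRWY U=WGOG F=GYBO D=RGYB B=WBRB
Query: R face = RRWY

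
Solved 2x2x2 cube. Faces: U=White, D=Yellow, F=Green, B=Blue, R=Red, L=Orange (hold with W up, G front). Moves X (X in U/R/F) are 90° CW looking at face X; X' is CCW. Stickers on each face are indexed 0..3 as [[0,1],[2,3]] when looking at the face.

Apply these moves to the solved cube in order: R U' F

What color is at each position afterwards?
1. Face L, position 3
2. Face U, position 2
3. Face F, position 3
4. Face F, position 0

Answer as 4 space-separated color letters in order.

After move 1 (R): R=RRRR U=WGWG F=GYGY D=YBYB B=WBWB
After move 2 (U'): U=GGWW F=OOGY R=GYRR B=RRWB L=WBOO
After move 3 (F): F=GOYO U=GGOB R=WYWR D=RGYB L=WYOB
Query 1: L[3] = B
Query 2: U[2] = O
Query 3: F[3] = O
Query 4: F[0] = G

Answer: B O O G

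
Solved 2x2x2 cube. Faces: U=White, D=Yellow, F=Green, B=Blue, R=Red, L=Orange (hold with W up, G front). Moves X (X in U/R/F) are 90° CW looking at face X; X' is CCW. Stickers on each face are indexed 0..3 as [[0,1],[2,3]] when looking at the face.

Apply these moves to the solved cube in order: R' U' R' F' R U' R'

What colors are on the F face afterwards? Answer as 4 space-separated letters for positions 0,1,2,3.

After move 1 (R'): R=RRRR U=WBWB F=GWGW D=YGYG B=YBYB
After move 2 (U'): U=BBWW F=OOGW R=GWRR B=RRYB L=YBOO
After move 3 (R'): R=WRGR U=BYWR F=OBGW D=YOYW B=GRGB
After move 4 (F'): F=BWOG U=BYWG R=ORYR D=BOYW L=YROW
After move 5 (R): R=YORR U=BWWG F=BOOW D=BGYG B=GRYB
After move 6 (U'): U=WGBW F=YROW R=BORR B=YOYB L=GROW
After move 7 (R'): R=ORBR U=WYBY F=YGOW D=BRYW B=GOGB
Query: F face = YGOW

Answer: Y G O W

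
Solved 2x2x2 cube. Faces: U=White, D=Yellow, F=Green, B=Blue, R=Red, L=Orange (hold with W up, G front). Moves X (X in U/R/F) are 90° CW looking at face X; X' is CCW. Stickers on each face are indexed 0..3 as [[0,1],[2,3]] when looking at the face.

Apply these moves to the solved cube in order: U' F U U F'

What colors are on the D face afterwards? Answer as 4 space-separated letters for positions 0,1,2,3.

Answer: G Y Y Y

Derivation:
After move 1 (U'): U=WWWW F=OOGG R=GGRR B=RRBB L=BBOO
After move 2 (F): F=GOGO U=WWOB R=WGWR D=RGYY L=BYOY
After move 3 (U): U=OWBW F=WGGO R=RRWR B=BYBB L=GOOY
After move 4 (U): U=BOWW F=RRGO R=BYWR B=GOBB L=WGOY
After move 5 (F'): F=RORG U=BOBW R=GYRR D=GYYY L=WWOW
Query: D face = GYYY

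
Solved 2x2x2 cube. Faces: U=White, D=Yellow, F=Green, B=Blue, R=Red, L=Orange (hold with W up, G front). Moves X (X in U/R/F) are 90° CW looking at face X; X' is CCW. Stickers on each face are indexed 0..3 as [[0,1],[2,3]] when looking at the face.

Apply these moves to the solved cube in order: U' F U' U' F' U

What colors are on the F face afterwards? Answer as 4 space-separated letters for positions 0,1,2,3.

After move 1 (U'): U=WWWW F=OOGG R=GGRR B=RRBB L=BBOO
After move 2 (F): F=GOGO U=WWOB R=WGWR D=RGYY L=BYOY
After move 3 (U'): U=WBWO F=BYGO R=GOWR B=WGBB L=RROY
After move 4 (U'): U=BOWW F=RRGO R=BYWR B=GOBB L=WGOY
After move 5 (F'): F=RORG U=BOBW R=GYRR D=GYYY L=WWOW
After move 6 (U): U=BBWO F=GYRG R=GORR B=WWBB L=ROOW
Query: F face = GYRG

Answer: G Y R G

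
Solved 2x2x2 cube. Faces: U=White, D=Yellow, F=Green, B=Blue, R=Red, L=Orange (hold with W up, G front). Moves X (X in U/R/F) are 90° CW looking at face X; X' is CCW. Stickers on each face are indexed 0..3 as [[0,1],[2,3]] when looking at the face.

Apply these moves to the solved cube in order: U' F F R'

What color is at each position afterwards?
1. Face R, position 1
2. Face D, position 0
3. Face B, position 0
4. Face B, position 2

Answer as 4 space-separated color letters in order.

After move 1 (U'): U=WWWW F=OOGG R=GGRR B=RRBB L=BBOO
After move 2 (F): F=GOGO U=WWOB R=WGWR D=RGYY L=BYOY
After move 3 (F): F=GGOO U=WWYY R=OGBR D=WWYY L=BROG
After move 4 (R'): R=GROB U=WBYR F=GWOY D=WGYO B=YRWB
Query 1: R[1] = R
Query 2: D[0] = W
Query 3: B[0] = Y
Query 4: B[2] = W

Answer: R W Y W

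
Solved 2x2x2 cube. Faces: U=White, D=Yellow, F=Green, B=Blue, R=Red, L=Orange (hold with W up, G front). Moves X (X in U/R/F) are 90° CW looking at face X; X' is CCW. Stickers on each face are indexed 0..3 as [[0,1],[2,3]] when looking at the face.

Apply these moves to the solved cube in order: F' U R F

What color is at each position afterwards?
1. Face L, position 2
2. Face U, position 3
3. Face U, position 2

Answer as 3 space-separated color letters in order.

Answer: O G W

Derivation:
After move 1 (F'): F=GGGG U=WWRR R=YRYR D=OOYY L=OWOW
After move 2 (U): U=RWRW F=YRGG R=BBYR B=OWBB L=GGOW
After move 3 (R): R=YBRB U=RRRG F=YOGY D=OBYO B=WWWB
After move 4 (F): F=GYYO U=RRWG R=RBGB D=RYYO L=GOOB
Query 1: L[2] = O
Query 2: U[3] = G
Query 3: U[2] = W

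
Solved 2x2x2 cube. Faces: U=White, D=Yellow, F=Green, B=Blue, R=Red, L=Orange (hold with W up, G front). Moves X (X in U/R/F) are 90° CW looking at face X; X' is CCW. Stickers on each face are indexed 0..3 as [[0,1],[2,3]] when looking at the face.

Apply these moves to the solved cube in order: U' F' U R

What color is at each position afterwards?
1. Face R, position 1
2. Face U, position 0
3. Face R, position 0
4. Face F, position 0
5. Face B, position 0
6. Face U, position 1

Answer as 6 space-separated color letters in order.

Answer: R G Y Y W G

Derivation:
After move 1 (U'): U=WWWW F=OOGG R=GGRR B=RRBB L=BBOO
After move 2 (F'): F=OGOG U=WWGR R=YGYR D=BOYY L=BWOW
After move 3 (U): U=GWRW F=YGOG R=RRYR B=BWBB L=OGOW
After move 4 (R): R=YRRR U=GGRG F=YOOY D=BBYB B=WWWB
Query 1: R[1] = R
Query 2: U[0] = G
Query 3: R[0] = Y
Query 4: F[0] = Y
Query 5: B[0] = W
Query 6: U[1] = G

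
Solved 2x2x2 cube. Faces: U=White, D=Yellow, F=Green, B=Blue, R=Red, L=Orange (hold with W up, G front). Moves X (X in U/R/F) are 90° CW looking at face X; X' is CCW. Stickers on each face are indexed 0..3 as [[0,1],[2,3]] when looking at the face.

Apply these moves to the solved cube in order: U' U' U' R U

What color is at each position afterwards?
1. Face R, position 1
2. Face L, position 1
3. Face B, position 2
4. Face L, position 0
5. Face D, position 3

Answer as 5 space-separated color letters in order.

Answer: O Y W R O

Derivation:
After move 1 (U'): U=WWWW F=OOGG R=GGRR B=RRBB L=BBOO
After move 2 (U'): U=WWWW F=BBGG R=OORR B=GGBB L=RROO
After move 3 (U'): U=WWWW F=RRGG R=BBRR B=OOBB L=GGOO
After move 4 (R): R=RBRB U=WRWG F=RYGY D=YBYO B=WOWB
After move 5 (U): U=WWGR F=RBGY R=WORB B=GGWB L=RYOO
Query 1: R[1] = O
Query 2: L[1] = Y
Query 3: B[2] = W
Query 4: L[0] = R
Query 5: D[3] = O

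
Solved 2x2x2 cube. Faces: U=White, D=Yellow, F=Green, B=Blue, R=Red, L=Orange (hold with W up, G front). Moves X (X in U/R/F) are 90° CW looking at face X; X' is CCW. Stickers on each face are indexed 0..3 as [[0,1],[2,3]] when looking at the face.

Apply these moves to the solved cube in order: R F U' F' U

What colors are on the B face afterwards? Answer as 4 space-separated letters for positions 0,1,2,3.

Answer: W O W B

Derivation:
After move 1 (R): R=RRRR U=WGWG F=GYGY D=YBYB B=WBWB
After move 2 (F): F=GGYY U=WGOO R=WRGR D=RRYB L=OYOB
After move 3 (U'): U=GOWO F=OYYY R=GGGR B=WRWB L=WBOB
After move 4 (F'): F=YYOY U=GOGG R=RGRR D=BBYB L=WOOW
After move 5 (U): U=GGGO F=RGOY R=WRRR B=WOWB L=YYOW
Query: B face = WOWB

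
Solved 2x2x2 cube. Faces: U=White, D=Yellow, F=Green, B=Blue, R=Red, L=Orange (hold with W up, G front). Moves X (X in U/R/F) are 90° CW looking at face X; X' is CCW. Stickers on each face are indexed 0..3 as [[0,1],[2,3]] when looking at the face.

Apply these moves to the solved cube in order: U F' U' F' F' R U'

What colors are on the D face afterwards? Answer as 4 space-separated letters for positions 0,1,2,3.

Answer: B B Y Y

Derivation:
After move 1 (U): U=WWWW F=RRGG R=BBRR B=OOBB L=GGOO
After move 2 (F'): F=RGRG U=WWBR R=YBYR D=GOYY L=GWOW
After move 3 (U'): U=WRWB F=GWRG R=RGYR B=YBBB L=OOOW
After move 4 (F'): F=WGGR U=WRRY R=OGGR D=OWYY L=OBOW
After move 5 (F'): F=GRWG U=WROG R=WGOR D=BWYY L=OYOR
After move 6 (R): R=OWRG U=WROG F=GWWY D=BBYY B=GBRB
After move 7 (U'): U=RGWO F=OYWY R=GWRG B=OWRB L=GBOR
Query: D face = BBYY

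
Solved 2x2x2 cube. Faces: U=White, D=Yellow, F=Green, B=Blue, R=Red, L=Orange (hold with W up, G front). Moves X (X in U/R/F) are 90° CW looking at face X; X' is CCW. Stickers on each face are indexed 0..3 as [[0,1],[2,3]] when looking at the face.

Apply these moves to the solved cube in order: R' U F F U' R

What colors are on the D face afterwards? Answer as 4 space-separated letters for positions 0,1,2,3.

After move 1 (R'): R=RRRR U=WBWB F=GWGW D=YGYG B=YBYB
After move 2 (U): U=WWBB F=RRGW R=YBRR B=OOYB L=GWOO
After move 3 (F): F=GRWR U=WWOW R=BBBR D=RYYG L=GYOG
After move 4 (F): F=WGRR U=WWGY R=OBWR D=BBYG L=GROY
After move 5 (U'): U=WYWG F=GRRR R=WGWR B=OBYB L=OOOY
After move 6 (R): R=WWRG U=WRWR F=GBRG D=BYYO B=GBYB
Query: D face = BYYO

Answer: B Y Y O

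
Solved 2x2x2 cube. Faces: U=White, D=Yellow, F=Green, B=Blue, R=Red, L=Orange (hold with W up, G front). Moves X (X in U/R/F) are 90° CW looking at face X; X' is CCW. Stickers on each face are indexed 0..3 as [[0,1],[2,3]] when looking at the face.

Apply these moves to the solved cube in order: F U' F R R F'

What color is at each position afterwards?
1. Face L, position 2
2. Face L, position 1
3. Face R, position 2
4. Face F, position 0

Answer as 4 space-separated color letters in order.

After move 1 (F): F=GGGG U=WWOO R=WRWR D=RRYY L=OYOY
After move 2 (U'): U=WOWO F=OYGG R=GGWR B=WRBB L=BBOY
After move 3 (F): F=GOGY U=WOYB R=WGOR D=WGYY L=BROR
After move 4 (R): R=OWRG U=WOYY F=GGGY D=WBYW B=BROB
After move 5 (R): R=ROGW U=WGYY F=GBGW D=WOYB B=YROB
After move 6 (F'): F=BWGG U=WGRG R=OOWW D=RRYB L=BYOY
Query 1: L[2] = O
Query 2: L[1] = Y
Query 3: R[2] = W
Query 4: F[0] = B

Answer: O Y W B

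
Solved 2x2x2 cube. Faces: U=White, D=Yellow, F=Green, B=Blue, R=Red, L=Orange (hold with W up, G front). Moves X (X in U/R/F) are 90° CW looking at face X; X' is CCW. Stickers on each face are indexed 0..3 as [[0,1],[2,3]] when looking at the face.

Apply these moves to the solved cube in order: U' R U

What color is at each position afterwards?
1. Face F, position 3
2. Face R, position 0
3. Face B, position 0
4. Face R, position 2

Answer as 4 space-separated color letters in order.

Answer: Y W B R

Derivation:
After move 1 (U'): U=WWWW F=OOGG R=GGRR B=RRBB L=BBOO
After move 2 (R): R=RGRG U=WOWG F=OYGY D=YBYR B=WRWB
After move 3 (U): U=WWGO F=RGGY R=WRRG B=BBWB L=OYOO
Query 1: F[3] = Y
Query 2: R[0] = W
Query 3: B[0] = B
Query 4: R[2] = R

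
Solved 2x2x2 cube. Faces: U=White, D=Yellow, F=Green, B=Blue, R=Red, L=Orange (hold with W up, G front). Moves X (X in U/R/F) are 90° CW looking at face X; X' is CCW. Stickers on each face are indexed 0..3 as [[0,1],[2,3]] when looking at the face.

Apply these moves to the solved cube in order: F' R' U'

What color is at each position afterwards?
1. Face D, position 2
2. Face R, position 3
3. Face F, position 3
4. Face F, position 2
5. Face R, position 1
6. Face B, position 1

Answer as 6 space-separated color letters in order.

Answer: Y Y R G W R

Derivation:
After move 1 (F'): F=GGGG U=WWRR R=YRYR D=OOYY L=OWOW
After move 2 (R'): R=RRYY U=WBRB F=GWGR D=OGYG B=YBOB
After move 3 (U'): U=BBWR F=OWGR R=GWYY B=RROB L=YBOW
Query 1: D[2] = Y
Query 2: R[3] = Y
Query 3: F[3] = R
Query 4: F[2] = G
Query 5: R[1] = W
Query 6: B[1] = R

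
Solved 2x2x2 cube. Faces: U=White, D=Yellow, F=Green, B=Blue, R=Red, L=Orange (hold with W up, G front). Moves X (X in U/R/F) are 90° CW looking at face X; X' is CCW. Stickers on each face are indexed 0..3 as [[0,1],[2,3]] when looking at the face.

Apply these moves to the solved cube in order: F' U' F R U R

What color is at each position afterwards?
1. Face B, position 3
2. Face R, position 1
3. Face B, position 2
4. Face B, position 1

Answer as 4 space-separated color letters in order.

Answer: B B W O

Derivation:
After move 1 (F'): F=GGGG U=WWRR R=YRYR D=OOYY L=OWOW
After move 2 (U'): U=WRWR F=OWGG R=GGYR B=YRBB L=BBOW
After move 3 (F): F=GOGW U=WRWB R=WGRR D=YGYY L=BOOO
After move 4 (R): R=RWRG U=WOWW F=GGGY D=YBYY B=BRRB
After move 5 (U): U=WWWO F=RWGY R=BRRG B=BORB L=GGOO
After move 6 (R): R=RBGR U=WWWY F=RBGY D=YRYB B=OOWB
Query 1: B[3] = B
Query 2: R[1] = B
Query 3: B[2] = W
Query 4: B[1] = O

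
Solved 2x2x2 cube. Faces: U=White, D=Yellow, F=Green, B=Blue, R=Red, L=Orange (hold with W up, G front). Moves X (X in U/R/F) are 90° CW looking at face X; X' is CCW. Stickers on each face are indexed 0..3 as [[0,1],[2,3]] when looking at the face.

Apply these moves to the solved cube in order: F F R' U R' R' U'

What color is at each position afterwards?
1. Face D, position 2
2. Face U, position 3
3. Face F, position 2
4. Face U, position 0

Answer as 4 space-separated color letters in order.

Answer: Y B G G

Derivation:
After move 1 (F): F=GGGG U=WWOO R=WRWR D=RRYY L=OYOY
After move 2 (F): F=GGGG U=WWYY R=OROR D=WWYY L=OROR
After move 3 (R'): R=RROO U=WBYB F=GWGY D=WGYG B=YBWB
After move 4 (U): U=YWBB F=RRGY R=YBOO B=ORWB L=GWOR
After move 5 (R'): R=BOYO U=YWBO F=RWGB D=WRYY B=GRGB
After move 6 (R'): R=OOBY U=YGBG F=RWGO D=WWYB B=YRRB
After move 7 (U'): U=GGYB F=GWGO R=RWBY B=OORB L=YROR
Query 1: D[2] = Y
Query 2: U[3] = B
Query 3: F[2] = G
Query 4: U[0] = G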